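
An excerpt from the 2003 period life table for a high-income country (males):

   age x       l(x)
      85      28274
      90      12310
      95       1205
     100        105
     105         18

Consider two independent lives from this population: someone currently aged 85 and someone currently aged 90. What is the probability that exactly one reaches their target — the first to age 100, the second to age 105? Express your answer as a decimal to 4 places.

p₁ = l(100)/l(85) = 105/28274 = 0.003714; p₂ = l(105)/l(90) = 18/12310 = 0.001462.
P(exactly one) = p₁(1−p₂) + (1−p₁)p₂ = 0.003709 + 0.001457 = 0.005165.

0.0052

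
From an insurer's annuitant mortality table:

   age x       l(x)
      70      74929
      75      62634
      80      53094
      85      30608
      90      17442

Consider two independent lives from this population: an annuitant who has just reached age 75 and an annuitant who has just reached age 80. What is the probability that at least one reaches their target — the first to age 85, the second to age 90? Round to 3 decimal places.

0.657

p₁ = l(85)/l(75) = 30608/62634 = 0.488680; p₂ = l(90)/l(80) = 17442/53094 = 0.328512.
P(at least one) = 1 − (1−p₁)(1−p₂) = 1 − 0.511320 × 0.671488 = 0.656655.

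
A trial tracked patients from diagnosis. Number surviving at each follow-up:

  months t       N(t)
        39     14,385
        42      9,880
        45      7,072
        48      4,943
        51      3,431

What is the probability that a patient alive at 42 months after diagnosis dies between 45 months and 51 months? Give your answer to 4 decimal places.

This is the probability of reaching 45 but not 51, conditional on being alive at 42: (N(45) − N(51)) / N(42).
= (7,072 − 3,431) / 9,880 = 3,641 / 9,880 = 0.368522.

0.3685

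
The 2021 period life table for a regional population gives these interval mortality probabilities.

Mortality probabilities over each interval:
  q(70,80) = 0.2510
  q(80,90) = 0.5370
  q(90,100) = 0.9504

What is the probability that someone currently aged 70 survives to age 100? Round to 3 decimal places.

Survival from 70 to 100 is the product of surviving each interval: (1 − 0.2510) × (1 − 0.5370) × (1 − 0.9504).
= 0.7490 × 0.4630 × 0.0496 = 0.017201.

0.017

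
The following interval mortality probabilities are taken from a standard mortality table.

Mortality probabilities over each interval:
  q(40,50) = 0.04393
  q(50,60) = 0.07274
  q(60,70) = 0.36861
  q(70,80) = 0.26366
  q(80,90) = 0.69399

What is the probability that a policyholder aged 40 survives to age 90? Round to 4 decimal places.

0.1261

The overall survival probability is (1 − 0.04393) × (1 − 0.07274) × (1 − 0.36861) × (1 − 0.26366) × (1 − 0.69399).
= 0.95607 × 0.92726 × 0.63139 × 0.73634 × 0.30601 = 0.126126.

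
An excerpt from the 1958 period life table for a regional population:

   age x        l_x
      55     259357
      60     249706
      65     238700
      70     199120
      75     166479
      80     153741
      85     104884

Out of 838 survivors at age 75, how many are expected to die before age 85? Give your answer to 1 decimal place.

The relevant probability is 1 − 104884/166479 = 0.369987.
Expected number = 838 × 0.369987 = 310.0.

310.0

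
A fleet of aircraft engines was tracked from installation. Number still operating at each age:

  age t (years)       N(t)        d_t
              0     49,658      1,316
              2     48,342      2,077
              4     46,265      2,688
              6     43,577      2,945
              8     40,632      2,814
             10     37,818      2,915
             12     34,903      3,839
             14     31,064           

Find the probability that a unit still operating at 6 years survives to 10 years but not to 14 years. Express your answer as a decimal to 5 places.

This is the probability of reaching 10 but not 14, conditional on being operational at 6: (N(10) − N(14)) / N(6).
= (37,818 − 31,064) / 43,577 = 6,754 / 43,577 = 0.154990.

0.15499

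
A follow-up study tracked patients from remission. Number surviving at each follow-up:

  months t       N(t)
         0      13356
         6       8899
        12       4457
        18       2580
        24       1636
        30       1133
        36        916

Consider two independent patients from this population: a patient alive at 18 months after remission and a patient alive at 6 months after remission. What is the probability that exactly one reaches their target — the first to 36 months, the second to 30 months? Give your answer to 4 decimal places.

0.3920

p₁ = N(36)/N(18) = 916/2580 = 0.355039; p₂ = N(30)/N(6) = 1133/8899 = 0.127318.
P(exactly one) = p₁(1−p₂) + (1−p₁)p₂ = 0.309836 + 0.082115 = 0.391951.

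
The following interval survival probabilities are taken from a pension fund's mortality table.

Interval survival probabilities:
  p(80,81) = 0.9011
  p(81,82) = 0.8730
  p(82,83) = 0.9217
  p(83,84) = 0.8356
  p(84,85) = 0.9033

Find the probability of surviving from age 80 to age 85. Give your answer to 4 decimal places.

The overall survival probability is 0.9011 × 0.8730 × 0.9217 × 0.8356 × 0.9033.
= 0.547277.

0.5473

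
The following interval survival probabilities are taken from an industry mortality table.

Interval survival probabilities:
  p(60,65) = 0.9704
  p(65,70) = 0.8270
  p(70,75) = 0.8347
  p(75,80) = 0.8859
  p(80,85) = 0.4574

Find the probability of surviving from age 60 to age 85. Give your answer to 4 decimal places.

Survival from 60 to 85 is the product of surviving each interval: 0.9704 × 0.8270 × 0.8347 × 0.8859 × 0.4574.
= 0.271436.

0.2714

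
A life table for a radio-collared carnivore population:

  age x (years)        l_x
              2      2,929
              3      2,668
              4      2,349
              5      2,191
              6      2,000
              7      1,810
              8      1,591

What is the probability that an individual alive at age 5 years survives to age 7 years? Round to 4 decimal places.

0.8261

The conditional survival probability is l_7/l_5 = 1,810/2,191 = 0.826107.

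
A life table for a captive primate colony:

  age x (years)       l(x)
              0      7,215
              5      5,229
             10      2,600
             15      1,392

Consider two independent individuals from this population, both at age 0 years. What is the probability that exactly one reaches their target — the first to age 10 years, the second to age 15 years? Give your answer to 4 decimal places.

p₁ = l(10)/l(0) = 2,600/7,215 = 0.360360; p₂ = l(15)/l(0) = 1,392/7,215 = 0.192931.
P(exactly one) = p₁(1−p₂) + (1−p₁)p₂ = 0.290835 + 0.123406 = 0.414242.

0.4142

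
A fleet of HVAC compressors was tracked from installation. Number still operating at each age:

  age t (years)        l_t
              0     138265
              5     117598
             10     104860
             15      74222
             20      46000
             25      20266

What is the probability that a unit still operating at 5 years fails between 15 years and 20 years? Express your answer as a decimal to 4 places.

0.2400

This is the probability of reaching 15 but not 20, conditional on being operational at 5: (l_15 − l_20) / l_5.
= (74222 − 46000) / 117598 = 28222 / 117598 = 0.239987.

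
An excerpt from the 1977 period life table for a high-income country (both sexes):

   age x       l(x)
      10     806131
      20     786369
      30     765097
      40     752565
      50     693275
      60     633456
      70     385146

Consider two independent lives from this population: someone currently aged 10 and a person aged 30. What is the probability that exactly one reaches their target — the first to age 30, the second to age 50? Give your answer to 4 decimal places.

p₁ = l(30)/l(10) = 765097/806131 = 0.949098; p₂ = l(50)/l(30) = 693275/765097 = 0.906127.
P(exactly one) = p₁(1−p₂) + (1−p₁)p₂ = 0.089095 + 0.046124 = 0.135218.

0.1352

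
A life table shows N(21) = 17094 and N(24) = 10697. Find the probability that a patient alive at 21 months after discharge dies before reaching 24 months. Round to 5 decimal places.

P(die before 24 | alive at 21) = 1 − N(24)/N(21) = 1 − 10697/17094 = (6397)/17094 = 0.374225.

0.37422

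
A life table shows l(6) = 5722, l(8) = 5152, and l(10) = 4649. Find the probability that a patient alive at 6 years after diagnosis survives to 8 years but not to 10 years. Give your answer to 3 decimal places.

This is the probability of reaching 8 but not 10, conditional on being alive at 6: (l(8) − l(10)) / l(6).
= (5152 − 4649) / 5722 = 503 / 5722 = 0.087906.

0.088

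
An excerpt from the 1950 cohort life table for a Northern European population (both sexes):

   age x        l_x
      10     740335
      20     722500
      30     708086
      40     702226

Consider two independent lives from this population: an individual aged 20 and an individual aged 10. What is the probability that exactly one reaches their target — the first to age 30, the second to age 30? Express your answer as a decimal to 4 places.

0.0618

p₁ = l_30/l_20 = 708086/722500 = 0.980050; p₂ = l_30/l_10 = 708086/740335 = 0.956440.
P(exactly one) = p₁(1−p₂) + (1−p₁)p₂ = 0.042691 + 0.019081 = 0.061772.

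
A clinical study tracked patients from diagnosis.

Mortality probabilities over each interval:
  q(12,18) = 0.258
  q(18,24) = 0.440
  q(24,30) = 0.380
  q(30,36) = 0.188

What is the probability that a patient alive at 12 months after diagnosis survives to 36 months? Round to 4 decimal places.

0.2092

Chaining the interval survival probabilities: (1 − 0.258) × (1 − 0.440) × (1 − 0.380) × (1 − 0.188).
= 0.742 × 0.560 × 0.620 × 0.812 = 0.209189.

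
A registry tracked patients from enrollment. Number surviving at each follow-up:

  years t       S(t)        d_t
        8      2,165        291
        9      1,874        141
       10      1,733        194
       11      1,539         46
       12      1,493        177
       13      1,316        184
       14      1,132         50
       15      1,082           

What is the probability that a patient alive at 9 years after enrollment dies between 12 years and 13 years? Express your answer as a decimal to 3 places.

0.094

This is the probability of reaching 12 but not 13, conditional on being alive at 9: (S(12) − S(13)) / S(9).
= (1,493 − 1,316) / 1,874 = 177 / 1,874 = 0.094450.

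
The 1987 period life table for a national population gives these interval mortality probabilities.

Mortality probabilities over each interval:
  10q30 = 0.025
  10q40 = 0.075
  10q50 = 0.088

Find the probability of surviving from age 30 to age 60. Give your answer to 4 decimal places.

30p30 = (1 − 0.025) × (1 − 0.075) × (1 − 0.088).
= 0.975 × 0.925 × 0.912 = 0.822510.

0.8225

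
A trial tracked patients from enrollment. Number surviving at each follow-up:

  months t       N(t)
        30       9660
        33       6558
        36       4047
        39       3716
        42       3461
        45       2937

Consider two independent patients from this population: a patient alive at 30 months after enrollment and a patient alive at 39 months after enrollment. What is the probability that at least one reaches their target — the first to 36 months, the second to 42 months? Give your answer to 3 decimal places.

0.960

p₁ = N(36)/N(30) = 4047/9660 = 0.418944; p₂ = N(42)/N(39) = 3461/3716 = 0.931378.
P(at least one) = 1 − (1−p₁)(1−p₂) = 1 − 0.581056 × 0.068622 = 0.960127.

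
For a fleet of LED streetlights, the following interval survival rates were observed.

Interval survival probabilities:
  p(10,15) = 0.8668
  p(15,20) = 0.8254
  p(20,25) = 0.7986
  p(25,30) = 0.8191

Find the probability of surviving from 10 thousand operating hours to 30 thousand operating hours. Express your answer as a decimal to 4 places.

Chaining the interval survival probabilities: 0.8668 × 0.8254 × 0.7986 × 0.8191.
= 0.468004.

0.4680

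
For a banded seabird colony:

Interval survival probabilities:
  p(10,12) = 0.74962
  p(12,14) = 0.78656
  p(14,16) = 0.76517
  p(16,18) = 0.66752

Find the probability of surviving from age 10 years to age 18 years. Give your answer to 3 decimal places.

Survival from 10 to 18 is the product of surviving each interval: 0.74962 × 0.78656 × 0.76517 × 0.66752.
= 0.301159.

0.301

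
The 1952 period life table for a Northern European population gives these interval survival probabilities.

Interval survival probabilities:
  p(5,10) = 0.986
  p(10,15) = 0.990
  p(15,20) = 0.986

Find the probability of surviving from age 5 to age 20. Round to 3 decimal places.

Chaining the interval survival probabilities: 0.986 × 0.990 × 0.986.
= 0.962474.

0.962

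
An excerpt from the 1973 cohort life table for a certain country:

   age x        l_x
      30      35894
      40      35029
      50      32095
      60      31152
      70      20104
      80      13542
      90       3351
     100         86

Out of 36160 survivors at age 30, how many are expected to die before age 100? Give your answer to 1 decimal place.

36073.4

The relevant probability is 1 − 86/35894 = 0.997604.
Expected number = 36160 × 0.997604 = 36073.4.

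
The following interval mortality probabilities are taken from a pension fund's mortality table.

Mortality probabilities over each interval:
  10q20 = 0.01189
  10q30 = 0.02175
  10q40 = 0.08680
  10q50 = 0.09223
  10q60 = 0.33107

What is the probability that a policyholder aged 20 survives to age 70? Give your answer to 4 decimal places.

50p20 = (1 − 0.01189) × (1 − 0.02175) × (1 − 0.08680) × (1 − 0.09223) × (1 − 0.33107).
= 0.98811 × 0.97825 × 0.91320 × 0.90777 × 0.66893 = 0.536016.

0.5360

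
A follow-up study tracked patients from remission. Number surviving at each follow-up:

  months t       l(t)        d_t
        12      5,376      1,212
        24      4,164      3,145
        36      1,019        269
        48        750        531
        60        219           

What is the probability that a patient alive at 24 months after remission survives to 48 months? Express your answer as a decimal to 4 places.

The conditional survival probability is l(48)/l(24) = 750/4,164 = 0.180115.

0.1801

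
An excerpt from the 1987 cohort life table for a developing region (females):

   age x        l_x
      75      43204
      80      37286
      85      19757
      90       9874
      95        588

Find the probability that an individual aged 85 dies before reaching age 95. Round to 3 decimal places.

P(die before 95 | alive at 85) = 1 − l_95/l_85 = 1 − 588/19757 = (19169)/19757 = 0.970238.

0.970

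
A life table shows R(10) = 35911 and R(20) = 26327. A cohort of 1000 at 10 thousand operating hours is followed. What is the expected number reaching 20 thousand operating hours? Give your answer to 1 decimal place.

733.1

The relevant probability is 26327/35911 = 0.733118.
Expected number = 1000 × 0.733118 = 733.1.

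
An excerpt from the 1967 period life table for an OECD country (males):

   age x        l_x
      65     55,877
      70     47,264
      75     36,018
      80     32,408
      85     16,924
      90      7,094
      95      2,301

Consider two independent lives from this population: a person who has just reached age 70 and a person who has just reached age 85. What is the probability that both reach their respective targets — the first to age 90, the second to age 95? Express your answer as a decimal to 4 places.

0.0204

p₁ = l_90/l_70 = 7,094/47,264 = 0.150093; p₂ = l_95/l_85 = 2,301/16,924 = 0.135961.
P(both) = p₁ × p₂ = 0.150093 × 0.135961 = 0.020407.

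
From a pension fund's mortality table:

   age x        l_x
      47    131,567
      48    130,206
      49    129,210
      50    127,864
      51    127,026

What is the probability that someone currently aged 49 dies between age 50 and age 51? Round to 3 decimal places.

0.006

We want 1|1q49 = (l_50 − l_51)/l_49.
This is the probability of reaching 50 but not 51, conditional on being alive at 49: (l_50 − l_51) / l_49.
= (127,864 − 127,026) / 129,210 = 838 / 129,210 = 0.006486.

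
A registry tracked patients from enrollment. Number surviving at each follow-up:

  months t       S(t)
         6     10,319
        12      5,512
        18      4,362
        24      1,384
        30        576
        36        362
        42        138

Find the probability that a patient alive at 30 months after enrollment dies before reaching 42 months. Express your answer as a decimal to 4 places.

P(die before 42 | alive at 30) = 1 − S(42)/S(30) = 1 − 138/576 = (438)/576 = 0.760417.

0.7604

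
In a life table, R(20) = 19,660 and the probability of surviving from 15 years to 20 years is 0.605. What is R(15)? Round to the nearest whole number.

R(15) = R(20) / p = 19,660 / 0.605 = 32496.

32496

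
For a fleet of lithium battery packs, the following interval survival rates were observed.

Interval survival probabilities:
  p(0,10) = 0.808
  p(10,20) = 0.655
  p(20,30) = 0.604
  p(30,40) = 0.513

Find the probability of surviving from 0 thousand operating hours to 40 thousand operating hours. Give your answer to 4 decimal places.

Survival from 0 to 40 is the product of surviving each interval: 0.808 × 0.655 × 0.604 × 0.513.
= 0.163986.

0.1640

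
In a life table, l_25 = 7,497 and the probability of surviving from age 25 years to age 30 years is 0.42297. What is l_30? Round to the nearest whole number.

l_30 = l_25 × p = 7,497 × 0.42297 = 3171.

3171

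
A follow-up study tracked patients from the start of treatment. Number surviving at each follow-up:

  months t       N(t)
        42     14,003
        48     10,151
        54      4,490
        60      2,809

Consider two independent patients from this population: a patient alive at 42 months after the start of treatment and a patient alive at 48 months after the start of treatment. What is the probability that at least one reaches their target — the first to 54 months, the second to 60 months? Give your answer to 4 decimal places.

p₁ = N(54)/N(42) = 4,490/14,003 = 0.320646; p₂ = N(60)/N(48) = 2,809/10,151 = 0.276722.
P(at least one) = 1 − (1−p₁)(1−p₂) = 1 − 0.679354 × 0.723278 = 0.508638.

0.5086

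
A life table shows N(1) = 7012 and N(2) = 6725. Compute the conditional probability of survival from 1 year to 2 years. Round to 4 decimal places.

The conditional survival probability is N(2)/N(1) = 6725/7012 = 0.959070.

0.9591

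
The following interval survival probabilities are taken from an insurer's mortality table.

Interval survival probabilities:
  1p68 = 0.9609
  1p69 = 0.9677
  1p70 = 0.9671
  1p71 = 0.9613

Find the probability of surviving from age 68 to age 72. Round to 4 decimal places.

0.8645

The overall survival probability is 0.9609 × 0.9677 × 0.9671 × 0.9613.
= 0.864469.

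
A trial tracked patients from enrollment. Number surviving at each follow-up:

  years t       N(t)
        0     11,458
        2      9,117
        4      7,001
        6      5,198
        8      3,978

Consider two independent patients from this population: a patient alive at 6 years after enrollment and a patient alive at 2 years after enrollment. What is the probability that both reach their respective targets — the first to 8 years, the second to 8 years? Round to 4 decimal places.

p₁ = N(8)/N(6) = 3,978/5,198 = 0.765294; p₂ = N(8)/N(2) = 3,978/9,117 = 0.436328.
P(both) = p₁ × p₂ = 0.765294 × 0.436328 = 0.333919.

0.3339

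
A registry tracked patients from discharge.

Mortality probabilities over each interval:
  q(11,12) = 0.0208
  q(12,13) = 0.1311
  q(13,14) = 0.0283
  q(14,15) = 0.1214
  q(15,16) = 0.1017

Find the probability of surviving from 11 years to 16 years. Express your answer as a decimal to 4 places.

0.6525

P(survive 11→16) = (1 − 0.0208) × (1 − 0.1311) × (1 − 0.0283) × (1 − 0.1214) × (1 − 0.1017).
= 0.9792 × 0.8689 × 0.9717 × 0.8786 × 0.8983 = 0.652508.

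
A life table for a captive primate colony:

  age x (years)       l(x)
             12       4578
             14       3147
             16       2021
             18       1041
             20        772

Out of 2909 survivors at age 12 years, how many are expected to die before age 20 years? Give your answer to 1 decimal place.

The relevant probability is 1 − 772/4578 = 0.831367.
Expected number = 2909 × 0.831367 = 2418.4.

2418.4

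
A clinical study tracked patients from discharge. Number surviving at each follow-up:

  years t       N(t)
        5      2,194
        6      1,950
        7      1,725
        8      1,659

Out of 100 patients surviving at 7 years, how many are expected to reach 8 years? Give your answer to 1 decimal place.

96.2

The relevant probability is 1,659/1,725 = 0.961739.
Expected number = 100 × 0.961739 = 96.2.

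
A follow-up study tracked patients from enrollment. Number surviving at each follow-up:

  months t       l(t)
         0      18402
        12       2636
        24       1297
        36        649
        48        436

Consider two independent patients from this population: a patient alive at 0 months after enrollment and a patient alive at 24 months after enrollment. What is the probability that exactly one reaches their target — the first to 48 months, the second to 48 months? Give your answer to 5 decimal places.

0.34392

p₁ = l(48)/l(0) = 436/18402 = 0.023693; p₂ = l(48)/l(24) = 436/1297 = 0.336160.
P(exactly one) = p₁(1−p₂) + (1−p₁)p₂ = 0.015728 + 0.328195 = 0.343924.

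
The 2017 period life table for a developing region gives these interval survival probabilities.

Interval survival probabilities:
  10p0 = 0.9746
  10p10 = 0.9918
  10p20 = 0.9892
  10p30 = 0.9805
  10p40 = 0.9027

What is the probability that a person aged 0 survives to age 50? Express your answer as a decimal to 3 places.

0.846

Survival from 0 to 50 is the product of surviving each interval: 0.9746 × 0.9918 × 0.9892 × 0.9805 × 0.9027.
= 0.846303.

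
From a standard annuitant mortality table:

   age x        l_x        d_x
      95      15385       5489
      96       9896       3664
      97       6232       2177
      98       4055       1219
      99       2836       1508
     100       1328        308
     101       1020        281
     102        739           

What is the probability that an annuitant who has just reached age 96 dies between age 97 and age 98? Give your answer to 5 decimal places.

0.21999

We want 1|1q96 = (l_97 − l_98)/l_96.
This is the probability of reaching 97 but not 98, conditional on being alive at 96: (l_97 − l_98) / l_96.
= (6232 − 4055) / 9896 = 2177 / 9896 = 0.219988.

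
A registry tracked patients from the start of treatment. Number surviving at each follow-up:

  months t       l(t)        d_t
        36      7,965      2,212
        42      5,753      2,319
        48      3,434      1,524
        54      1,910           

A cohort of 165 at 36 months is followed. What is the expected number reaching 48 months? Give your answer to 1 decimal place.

The relevant probability is 3,434/7,965 = 0.431136.
Expected number = 165 × 0.431136 = 71.1.

71.1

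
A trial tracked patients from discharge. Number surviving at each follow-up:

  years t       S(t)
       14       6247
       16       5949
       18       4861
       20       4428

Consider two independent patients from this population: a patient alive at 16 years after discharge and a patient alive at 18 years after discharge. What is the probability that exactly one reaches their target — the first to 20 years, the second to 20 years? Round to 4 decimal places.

p₁ = S(20)/S(16) = 4428/5949 = 0.744327; p₂ = S(20)/S(18) = 4428/4861 = 0.910924.
P(exactly one) = p₁(1−p₂) + (1−p₁)p₂ = 0.066302 + 0.232899 = 0.299200.

0.2992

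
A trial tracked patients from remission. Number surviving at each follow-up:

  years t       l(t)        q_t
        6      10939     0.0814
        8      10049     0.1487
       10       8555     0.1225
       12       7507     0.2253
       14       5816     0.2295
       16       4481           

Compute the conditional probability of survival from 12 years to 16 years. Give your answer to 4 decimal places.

The conditional survival probability is l(16)/l(12) = 4481/7507 = 0.596910.

0.5969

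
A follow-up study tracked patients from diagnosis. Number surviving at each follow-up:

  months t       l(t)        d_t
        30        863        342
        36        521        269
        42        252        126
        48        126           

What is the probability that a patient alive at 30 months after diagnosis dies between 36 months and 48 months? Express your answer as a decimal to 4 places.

0.4577

This is the probability of reaching 36 but not 48, conditional on being alive at 30: (l(36) − l(48)) / l(30).
= (521 − 126) / 863 = 395 / 863 = 0.457706.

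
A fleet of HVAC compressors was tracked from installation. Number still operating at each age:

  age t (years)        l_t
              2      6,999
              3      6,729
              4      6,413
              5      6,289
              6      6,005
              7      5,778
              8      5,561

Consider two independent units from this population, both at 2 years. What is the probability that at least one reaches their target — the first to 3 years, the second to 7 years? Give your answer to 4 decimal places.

0.9933

p₁ = l_3/l_2 = 6,729/6,999 = 0.961423; p₂ = l_7/l_2 = 5,778/6,999 = 0.825547.
P(at least one) = 1 − (1−p₁)(1−p₂) = 1 − 0.038577 × 0.174453 = 0.993270.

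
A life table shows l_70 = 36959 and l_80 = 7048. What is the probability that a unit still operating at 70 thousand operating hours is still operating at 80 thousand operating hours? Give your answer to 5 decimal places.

0.19070

The conditional survival probability is l_80/l_70 = 7048/36959 = 0.190698.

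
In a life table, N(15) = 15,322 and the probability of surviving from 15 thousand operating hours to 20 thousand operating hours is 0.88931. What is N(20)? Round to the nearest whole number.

N(20) = N(15) × p = 15,322 × 0.88931 = 13626.

13626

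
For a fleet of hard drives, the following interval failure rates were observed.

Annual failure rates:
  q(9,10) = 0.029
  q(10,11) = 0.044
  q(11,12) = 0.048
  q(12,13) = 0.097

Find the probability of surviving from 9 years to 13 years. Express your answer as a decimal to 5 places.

The overall survival probability is (1 − 0.029) × (1 − 0.044) × (1 − 0.048) × (1 − 0.097).
= 0.971 × 0.956 × 0.952 × 0.903 = 0.797998.

0.79800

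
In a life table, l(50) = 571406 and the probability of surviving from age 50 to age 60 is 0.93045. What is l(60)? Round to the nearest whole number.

l(60) = l(50) × p = 571406 × 0.93045 = 531665.

531665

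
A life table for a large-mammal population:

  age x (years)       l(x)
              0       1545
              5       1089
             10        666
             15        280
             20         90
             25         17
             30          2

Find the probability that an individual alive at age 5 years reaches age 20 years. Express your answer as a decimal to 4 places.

The conditional survival probability is l(20)/l(5) = 90/1089 = 0.082645.

0.0826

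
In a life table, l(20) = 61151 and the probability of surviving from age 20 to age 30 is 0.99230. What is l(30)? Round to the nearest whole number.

l(30) = l(20) × p = 61151 × 0.99230 = 60680.

60680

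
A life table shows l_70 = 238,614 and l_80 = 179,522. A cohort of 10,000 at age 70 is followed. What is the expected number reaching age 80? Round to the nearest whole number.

The relevant probability is 179,522/238,614 = 0.752353.
Expected number = 10,000 × 0.752353 = 7524.

7524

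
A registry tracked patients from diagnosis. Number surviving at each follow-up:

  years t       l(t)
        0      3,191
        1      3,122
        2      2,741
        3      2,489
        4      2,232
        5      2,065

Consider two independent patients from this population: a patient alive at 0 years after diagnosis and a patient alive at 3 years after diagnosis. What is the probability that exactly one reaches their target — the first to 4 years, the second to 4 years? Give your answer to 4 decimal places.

0.3417

p₁ = l(4)/l(0) = 2,232/3,191 = 0.699467; p₂ = l(4)/l(3) = 2,232/2,489 = 0.896746.
P(exactly one) = p₁(1−p₂) + (1−p₁)p₂ = 0.072223 + 0.269502 = 0.341725.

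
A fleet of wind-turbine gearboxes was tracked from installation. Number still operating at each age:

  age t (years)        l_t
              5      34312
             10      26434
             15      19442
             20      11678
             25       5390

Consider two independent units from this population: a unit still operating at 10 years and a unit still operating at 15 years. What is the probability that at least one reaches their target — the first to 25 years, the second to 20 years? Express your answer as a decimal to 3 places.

p₁ = l_25/l_10 = 5390/26434 = 0.203904; p₂ = l_20/l_15 = 11678/19442 = 0.600658.
P(at least one) = 1 − (1−p₁)(1−p₂) = 1 − 0.796096 × 0.399342 = 0.682085.

0.682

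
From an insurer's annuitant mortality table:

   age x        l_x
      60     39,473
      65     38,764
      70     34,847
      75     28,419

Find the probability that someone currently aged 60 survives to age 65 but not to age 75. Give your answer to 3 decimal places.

0.262

We want 5|10q60 = (l_65 − l_75)/l_60.
This is the probability of reaching 65 but not 75, conditional on being alive at 60: (l_65 − l_75) / l_60.
= (38,764 − 28,419) / 39,473 = 10,345 / 39,473 = 0.262078.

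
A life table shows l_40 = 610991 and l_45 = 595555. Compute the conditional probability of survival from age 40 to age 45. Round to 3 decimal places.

The conditional survival probability is l_45/l_40 = 595555/610991 = 0.974736.

0.975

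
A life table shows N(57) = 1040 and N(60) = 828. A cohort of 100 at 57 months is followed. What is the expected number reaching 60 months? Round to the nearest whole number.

The relevant probability is 828/1040 = 0.796154.
Expected number = 100 × 0.796154 = 80.

80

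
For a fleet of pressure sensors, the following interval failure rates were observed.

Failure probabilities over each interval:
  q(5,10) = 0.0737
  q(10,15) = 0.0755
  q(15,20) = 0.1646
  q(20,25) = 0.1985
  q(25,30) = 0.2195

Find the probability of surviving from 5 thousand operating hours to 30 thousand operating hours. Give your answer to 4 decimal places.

0.4475

Chaining the interval survival probabilities: (1 − 0.0737) × (1 − 0.0755) × (1 − 0.1646) × (1 − 0.1985) × (1 − 0.2195).
= 0.9263 × 0.9245 × 0.8354 × 0.8015 × 0.7805 = 0.447538.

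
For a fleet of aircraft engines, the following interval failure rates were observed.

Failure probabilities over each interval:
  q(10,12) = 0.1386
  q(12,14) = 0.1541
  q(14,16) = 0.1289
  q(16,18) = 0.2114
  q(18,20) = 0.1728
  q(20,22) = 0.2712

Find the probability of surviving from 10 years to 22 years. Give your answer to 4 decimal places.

The overall survival probability is (1 − 0.1386) × (1 − 0.1541) × (1 − 0.1289) × (1 − 0.2114) × (1 − 0.1728) × (1 − 0.2712).
= 0.8614 × 0.8459 × 0.8711 × 0.7886 × 0.8272 × 0.7288 = 0.301764.

0.3018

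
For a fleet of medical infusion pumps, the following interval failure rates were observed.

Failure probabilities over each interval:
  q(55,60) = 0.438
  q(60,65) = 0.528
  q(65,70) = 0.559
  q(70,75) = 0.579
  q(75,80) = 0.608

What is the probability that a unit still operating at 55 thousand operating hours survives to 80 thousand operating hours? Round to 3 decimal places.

0.019

P(survive 55→80) = (1 − 0.438) × (1 − 0.528) × (1 − 0.559) × (1 − 0.579) × (1 − 0.608).
= 0.562 × 0.472 × 0.441 × 0.421 × 0.392 = 0.019306.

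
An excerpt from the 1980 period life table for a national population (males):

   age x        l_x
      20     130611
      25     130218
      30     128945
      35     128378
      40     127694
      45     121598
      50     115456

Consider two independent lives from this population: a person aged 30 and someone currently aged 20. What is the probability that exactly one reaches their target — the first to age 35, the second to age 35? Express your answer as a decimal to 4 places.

0.0213

p₁ = l_35/l_30 = 128378/128945 = 0.995603; p₂ = l_35/l_20 = 128378/130611 = 0.982903.
P(exactly one) = p₁(1−p₂) + (1−p₁)p₂ = 0.017022 + 0.004322 = 0.021344.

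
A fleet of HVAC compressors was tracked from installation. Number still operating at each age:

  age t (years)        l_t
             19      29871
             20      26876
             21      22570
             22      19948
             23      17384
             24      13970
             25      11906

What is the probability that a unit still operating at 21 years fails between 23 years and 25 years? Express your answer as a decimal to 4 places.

This is the probability of reaching 23 but not 25, conditional on being operational at 21: (l_23 − l_25) / l_21.
= (17384 − 11906) / 22570 = 5478 / 22570 = 0.242712.

0.2427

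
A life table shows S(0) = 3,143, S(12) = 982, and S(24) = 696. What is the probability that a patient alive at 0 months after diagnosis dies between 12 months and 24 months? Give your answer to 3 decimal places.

This is the probability of reaching 12 but not 24, conditional on being alive at 0: (S(12) − S(24)) / S(0).
= (982 − 696) / 3,143 = 286 / 3,143 = 0.090996.

0.091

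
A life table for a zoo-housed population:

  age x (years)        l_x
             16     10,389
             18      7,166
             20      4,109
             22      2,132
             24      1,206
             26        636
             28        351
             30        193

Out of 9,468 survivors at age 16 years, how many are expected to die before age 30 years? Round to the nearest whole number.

9292

The relevant probability is 1 − 193/10,389 = 0.981423.
Expected number = 9,468 × 0.981423 = 9292.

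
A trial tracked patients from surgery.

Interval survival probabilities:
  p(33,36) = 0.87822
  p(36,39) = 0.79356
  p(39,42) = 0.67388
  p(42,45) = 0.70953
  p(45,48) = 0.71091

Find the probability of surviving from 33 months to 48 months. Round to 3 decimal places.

The overall survival probability is 0.87822 × 0.79356 × 0.67388 × 0.70953 × 0.71091.
= 0.236892.

0.237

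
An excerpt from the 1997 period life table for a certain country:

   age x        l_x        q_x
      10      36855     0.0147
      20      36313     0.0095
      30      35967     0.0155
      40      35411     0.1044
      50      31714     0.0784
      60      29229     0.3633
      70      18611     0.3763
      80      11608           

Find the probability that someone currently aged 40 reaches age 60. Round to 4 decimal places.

0.8254

We want 20p40 = l_60/l_40.
The conditional survival probability is l_60/l_40 = 29229/35411 = 0.825421.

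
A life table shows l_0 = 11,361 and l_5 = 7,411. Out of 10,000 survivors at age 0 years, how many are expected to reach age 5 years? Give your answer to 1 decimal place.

6523.2

The relevant probability is 7,411/11,361 = 0.652319.
Expected number = 10,000 × 0.652319 = 6523.2.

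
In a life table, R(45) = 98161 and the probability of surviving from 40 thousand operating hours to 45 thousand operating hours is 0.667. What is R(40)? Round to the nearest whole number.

R(40) = R(45) / p = 98161 / 0.667 = 147168.

147168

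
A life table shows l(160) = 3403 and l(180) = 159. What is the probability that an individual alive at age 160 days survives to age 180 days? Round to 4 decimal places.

The conditional survival probability is l(180)/l(160) = 159/3403 = 0.046723.

0.0467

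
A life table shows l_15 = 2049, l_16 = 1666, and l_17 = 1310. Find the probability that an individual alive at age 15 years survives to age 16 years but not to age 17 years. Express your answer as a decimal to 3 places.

This is the probability of reaching 16 but not 17, conditional on being alive at 15: (l_16 − l_17) / l_15.
= (1666 − 1310) / 2049 = 356 / 2049 = 0.173743.

0.174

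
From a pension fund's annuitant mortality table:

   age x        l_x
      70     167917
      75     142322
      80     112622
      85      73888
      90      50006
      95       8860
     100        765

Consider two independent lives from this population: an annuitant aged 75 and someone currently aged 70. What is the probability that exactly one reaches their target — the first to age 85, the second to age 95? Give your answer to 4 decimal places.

p₁ = l_85/l_75 = 73888/142322 = 0.519161; p₂ = l_95/l_70 = 8860/167917 = 0.052764.
P(exactly one) = p₁(1−p₂) + (1−p₁)p₂ = 0.491768 + 0.025371 = 0.517139.

0.5171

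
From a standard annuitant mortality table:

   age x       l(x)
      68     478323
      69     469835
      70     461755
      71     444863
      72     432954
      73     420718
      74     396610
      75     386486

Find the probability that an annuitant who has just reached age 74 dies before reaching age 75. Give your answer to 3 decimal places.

P(die before 75 | alive at 74) = 1 − l(75)/l(74) = 1 − 386486/396610 = (10124)/396610 = 0.025526.

0.026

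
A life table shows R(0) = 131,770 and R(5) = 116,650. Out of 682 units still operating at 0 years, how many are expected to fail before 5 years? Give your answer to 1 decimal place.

78.3

The relevant probability is 1 − 116,650/131,770 = 0.114745.
Expected number = 682 × 0.114745 = 78.3.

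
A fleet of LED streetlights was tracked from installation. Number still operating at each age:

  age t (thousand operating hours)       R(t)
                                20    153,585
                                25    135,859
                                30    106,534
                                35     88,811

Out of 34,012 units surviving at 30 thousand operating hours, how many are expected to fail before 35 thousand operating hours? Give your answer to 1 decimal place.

The relevant probability is 1 − 88,811/106,534 = 0.166360.
Expected number = 34,012 × 0.166360 = 5658.2.

5658.2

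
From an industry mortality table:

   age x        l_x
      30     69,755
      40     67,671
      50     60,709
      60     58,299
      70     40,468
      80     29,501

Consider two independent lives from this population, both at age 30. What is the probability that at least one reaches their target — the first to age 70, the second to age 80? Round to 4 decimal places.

p₁ = l_70/l_30 = 40,468/69,755 = 0.580145; p₂ = l_80/l_30 = 29,501/69,755 = 0.422923.
P(at least one) = 1 − (1−p₁)(1−p₂) = 1 − 0.419855 × 0.577077 = 0.757711.

0.7577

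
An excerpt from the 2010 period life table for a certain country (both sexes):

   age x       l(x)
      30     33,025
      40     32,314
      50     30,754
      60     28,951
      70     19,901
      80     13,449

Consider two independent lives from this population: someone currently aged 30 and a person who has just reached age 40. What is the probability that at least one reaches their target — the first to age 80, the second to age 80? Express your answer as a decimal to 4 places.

p₁ = l(80)/l(30) = 13,449/33,025 = 0.407237; p₂ = l(80)/l(40) = 13,449/32,314 = 0.416197.
P(at least one) = 1 − (1−p₁)(1−p₂) = 1 − 0.592763 × 0.583803 = 0.653943.

0.6539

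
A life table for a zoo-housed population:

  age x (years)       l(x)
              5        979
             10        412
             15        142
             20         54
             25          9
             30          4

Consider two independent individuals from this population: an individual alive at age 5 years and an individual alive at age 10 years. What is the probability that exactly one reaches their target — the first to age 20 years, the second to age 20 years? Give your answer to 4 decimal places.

p₁ = l(20)/l(5) = 54/979 = 0.055158; p₂ = l(20)/l(10) = 54/412 = 0.131068.
P(exactly one) = p₁(1−p₂) + (1−p₁)p₂ = 0.047929 + 0.123839 = 0.171767.

0.1718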